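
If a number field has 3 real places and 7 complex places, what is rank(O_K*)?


By Dirichlet's unit theorem:
rank = r1 + r2 - 1
= 3 + 7 - 1
= 9

9


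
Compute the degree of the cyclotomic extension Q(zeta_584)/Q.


The degree equals Euler's totient phi(584).
584 = 2^3 * 73
phi(584) = 288

288


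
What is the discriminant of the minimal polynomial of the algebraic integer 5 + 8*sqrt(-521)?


The element 5 + 8*sqrt(-521) has minimal polynomial:
x^2 - 10*x + 33369
Discriminant = (-10)^2 - 4*(33369)
= 100 - 133476
= -133376

-133376


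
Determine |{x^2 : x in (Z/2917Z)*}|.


For prime p, the number of non-zero quadratic residues is (p-1)/2.
= (2917-1)/2
= 1458

1458


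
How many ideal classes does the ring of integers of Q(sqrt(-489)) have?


K = Q(sqrt(-489)). d mod 4 = 3, so D = disc(K) = 4d = -1956
h(K) equals the number of primitive reduced positive-definite forms (a, b, c) = a*x^2 + b*x*y + c*y^2 with b^2 - 4ac = D,
where reduced means |b| <= a <= c, with b >= 0 whenever |b| = a or a = c, and primitive means gcd(a, b, c) = 1.
Reduced forces 3a^2 <= |D| = 1956, so 1 <= a <= 25; b must have the parity of D, and c = (b^2 - D)/(4a) must be an integer >= a.
Enumerate a = 1..25, b in [-a, a]:
  a=1: (1, 0, 489)  [1]
  a=2: (2, 2, 245)  [1]
  a=3: (3, 0, 163)  [1]
  a=4: none
  a=5: (5, -2, 98), (5, 2, 98)  [2]
  a=6: (6, 6, 83)  [1]
  a=7: (7, -2, 70), (7, 2, 70)  [2]
  a=8..9: none
  a=10: (10, -2, 49), (10, 2, 49)  [2]
  a=11..13: none
  a=14: (14, -2, 35), (14, 2, 35)  [2]
  a=15: (15, -12, 35), (15, 12, 35)  [2]
  a=16: none
  a=17: (17, -4, 29), (17, 4, 29)  [2]
  a=18: none
  a=19: (19, -18, 30), (19, 18, 30)  [2]
  a=20: none
  a=21: (21, -12, 25), (21, 12, 25)  [2]
  a=22..25: none
Total reduced forms: 1 + 1 + 1 + 2 + 1 + 2 + 2 + 2 + 2 + 2 + 2 + 2 = 20
h = 20

20


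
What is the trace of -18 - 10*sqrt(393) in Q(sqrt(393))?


Tr(a + b*sqrt(d)) = (a + b*sqrt(d)) + (a - b*sqrt(d)) = 2a
= 2 * (-18)
= -36

-36


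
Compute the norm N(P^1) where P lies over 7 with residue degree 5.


N(P^a) = p^(a*f)
= 7^(1*5)
= 7^5
= 16807

16807


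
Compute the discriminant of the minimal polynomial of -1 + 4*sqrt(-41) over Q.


The element -1 + 4*sqrt(-41) has minimal polynomial:
x^2 + 2*x + 657
Discriminant = (2)^2 - 4*(657)
= 4 - 2628
= -2624

-2624


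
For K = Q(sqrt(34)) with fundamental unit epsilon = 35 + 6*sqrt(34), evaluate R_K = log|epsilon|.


epsilon = 35 + 6*sqrt(34)
= 69.9857
R = ln(69.9857)
= 4.2483

4.2483


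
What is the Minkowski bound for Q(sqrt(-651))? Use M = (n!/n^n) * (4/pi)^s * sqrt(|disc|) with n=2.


d = -651, d mod 4 = 1, so disc(K) = d = -651; |disc(K)| = 651
Imaginary quadratic field, so n = 2, s = r2 = 1, r1 = 0
M = (n!/n^n) * (4/pi)^s * sqrt(|disc(K)|) = (2!/2^2) * (4/pi)^1 * sqrt(651)
= 0.5 * 1.273240 * 25.514702
= 16.2432

16.2432


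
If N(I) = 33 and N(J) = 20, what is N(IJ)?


N(IJ) = N(I) * N(J)
= 33 * 20
= 660

660


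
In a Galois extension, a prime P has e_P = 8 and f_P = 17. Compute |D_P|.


|D_P| = e * f
= 8 * 17
= 136

136


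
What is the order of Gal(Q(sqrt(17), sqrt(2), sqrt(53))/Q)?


The 3 square roots of distinct primes are multiplicatively independent over Q,
so [K:Q] = 2^3 and Gal(K/Q) is isomorphic to (Z/2Z)^3.
|Gal| = 2^3 = 8

8


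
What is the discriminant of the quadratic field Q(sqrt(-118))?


For K = Q(sqrt(d)) with d squarefree: disc(K) = d if d = 1 mod 4, and disc(K) = 4d if d = 2 or 3 mod 4.
Here d = -118, and d mod 4 = 2.
d = 2 mod 4, not 1 (O_K = Z[sqrt(d)]), so disc(K) = 4d = 4 * (-118) = -472

-472


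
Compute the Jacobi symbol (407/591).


Compute (407/591) via quadratic reciprocity:
  reciprocity: (407/591) -> -(591/407)
  reduce: (184/407)
  pull out 2: (2/407) = +1  (since 407 mod 8 = 7)
  pull out 2: (2/407) = +1  (since 407 mod 8 = 7)
  pull out 2: (2/407) = +1  (since 407 mod 8 = 7)
  reciprocity: (23/407) -> -(407/23)
  reduce: (16/23)
  pull out 2: (2/23) = +1  (since 23 mod 8 = 7)
  pull out 2: (2/23) = +1  (since 23 mod 8 = 7)
  pull out 2: (2/23) = +1  (since 23 mod 8 = 7)
  pull out 2: (2/23) = +1  (since 23 mod 8 = 7)
  (1/23) = 1
Product of signs = 1

1


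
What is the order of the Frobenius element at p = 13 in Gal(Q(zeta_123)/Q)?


The Frobenius at p in Gal(Q(zeta_n)/Q) = (Z/nZ)* is the class of p, so its order is ord_123(13), the smallest k >= 1 with 13^k = 1 mod 123.
n = 123 = 3 * 41, phi(123) = 80; the order divides phi(n).
Divisors of 80: 1, 2, 4, 5, 8, 10, 16, 20, 40, 80
Repeated squaring mod 123: 13^1 = 13, 13^2 = 46, 13^4 = 25, 13^8 = 10, 13^16 = 100, 13^32 = 37, 13^64 = 16
Test divisors in increasing order:
  k=1: 13^1 = 13 mod 123
  k=2: 13^2 = 46 mod 123
  k=4: 13^4 = 25 mod 123
  k=5: 13^5 = 25 * 13 = 79 mod 123
  k=8: 13^8 = 10 mod 123
  k=10: 13^10 = 10 * 46 = 91 mod 123
  k=16: 13^16 = 100 mod 123
  k=20: 13^20 = 100 * 25 = 40 mod 123
  k=40: 13^40 = 37 * 10 = 1 mod 123  <- first divisor giving 1
Order = 40

40


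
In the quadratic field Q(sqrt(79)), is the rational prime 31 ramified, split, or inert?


K = Q(sqrt(79)). Since d mod 4 = 3, disc(K) = 316.
Check p | disc: 316 mod 31 = 6.
p does not divide disc. Compute Legendre symbol (d/p):
17^((31-1)/2) mod 31 = -1
(d/p) = -1, so p is inert: (p) stays prime with e=1, f=2, g=1.
Therefore p is inert.

inert


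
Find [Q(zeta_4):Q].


The degree equals Euler's totient phi(4).
4 = 2^2
phi(4) = 2

2


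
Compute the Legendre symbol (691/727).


p = 727 is prime, so compute (691/727) with the reciprocity algorithm (Jacobi-symbol steps: pull out 2s via (2/n), flip via reciprocity, reduce):
  reciprocity: (691/727) -> -(727/691)
  reduce: (36/691)
  pull out 2: (2/691) = -1  (since 691 mod 8 = 3)
  pull out 2: (2/691) = -1  (since 691 mod 8 = 3)
  reciprocity: (9/691) -> +(691/9)
  reduce: (7/9)
  reciprocity: (7/9) -> +(9/7)
  reduce: (2/7)
  pull out 2: (2/7) = +1  (since 7 mod 8 = 7)
  (1/7) = 1
Product of signs = -1
(691/727) = -1

-1


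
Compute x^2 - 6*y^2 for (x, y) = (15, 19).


x^2 - d*y^2
= 15^2 - 6*19^2
= 225 - 2166
= -1941

-1941


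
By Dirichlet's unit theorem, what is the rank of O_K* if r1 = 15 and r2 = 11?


By Dirichlet's unit theorem:
rank = r1 + r2 - 1
= 15 + 11 - 1
= 25

25


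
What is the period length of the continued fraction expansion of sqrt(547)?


Run the CF algorithm for sqrt(547).
a_0 = floor(sqrt(547)) = 23; set m_0=0, q_0=1.
Recurrence: m' = q*a - m,  q' = (d - m'^2)/q,  a' = floor((a_0 + m')/q').
  step 1: m=23, q=18, a=2
  step 2: m=13, q=21, a=1
  step 3: m=8, q=23, a=1
  step 4: m=15, q=14, a=2
  step 5: m=13, q=27, a=1
  step 6: m=14, q=13, a=2
  step 7: m=12, q=31, a=1
  step 8: m=19, q=6, a=7
  step 9: m=23, q=3, a=15
  step 10: m=22, q=21, a=2
  step 11: m=20, q=7, a=6
  step 12: m=22, q=9, a=5
  step 13: m=23, q=2, a=23
  step 14: m=23, q=9, a=5
  step 15: m=22, q=7, a=6
  step 16: m=20, q=21, a=2
  step 17: m=22, q=3, a=15
  step 18: m=23, q=6, a=7
  step 19: m=19, q=31, a=1
  step 20: m=12, q=13, a=2
  step 21: m=14, q=27, a=1
  step 22: m=13, q=14, a=2
  step 23: m=15, q=23, a=1
  step 24: m=8, q=21, a=1
  step 25: m=13, q=18, a=2
  step 26: m=23, q=1, a=46
a_26 = 2*a_0 = 46, so the period closes here.
sqrt(547) = [23; 2, 1, 1, 2, 1, 2, 1, 7, 15, 2, 6, 5, 23, 5, 6, 2, 15, 7, 1, 2, 1, 2, 1, 1, 2, 46]
Period length = 26

26


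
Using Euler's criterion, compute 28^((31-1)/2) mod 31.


p = 31 is prime and the exponent is (p-1)/2 = 15, so by Euler's criterion 28^15 = (28/31) = +1 or -1 mod 31.
Compute by square-and-multiply:
  15 = 8 + 4 + 2 + 1 (binary 1111)
  Repeated squaring mod 31: 28^1 = 28, 28^2 = 9, 28^4 = 19, 28^8 = 20
  28^15 = 28^8 * 28^4 * 28^2 * 28^1 = 20 * 19 * 9 * 28 mod 31
    20 * 19 = 380 = 8 mod 31
    8 * 9 = 72 = 10 mod 31
    10 * 28 = 280 = 1 mod 31
  28^15 = 1 mod 31
Result 1: 28 is a quadratic residue mod 31.
28^15 mod 31 = 1

1


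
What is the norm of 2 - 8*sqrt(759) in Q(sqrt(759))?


N(a + b*sqrt(d)) = a^2 - d*b^2
= (2)^2 - (759)*(-8)^2
= 4 - 48576
= -48572

-48572


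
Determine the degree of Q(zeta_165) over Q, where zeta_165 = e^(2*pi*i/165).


The degree equals Euler's totient phi(165).
165 = 3 * 5 * 11
phi(165) = 80

80


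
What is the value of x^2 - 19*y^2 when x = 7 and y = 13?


x^2 - d*y^2
= 7^2 - 19*13^2
= 49 - 3211
= -3162

-3162


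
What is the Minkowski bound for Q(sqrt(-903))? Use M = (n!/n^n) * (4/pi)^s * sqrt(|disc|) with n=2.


d = -903, d mod 4 = 1, so disc(K) = d = -903; |disc(K)| = 903
Imaginary quadratic field, so n = 2, s = r2 = 1, r1 = 0
M = (n!/n^n) * (4/pi)^s * sqrt(|disc(K)|) = (2!/2^2) * (4/pi)^1 * sqrt(903)
= 0.5 * 1.273240 * 30.049958
= 19.1304

19.1304


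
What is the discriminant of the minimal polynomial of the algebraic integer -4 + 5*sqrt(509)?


The element -4 + 5*sqrt(509) has minimal polynomial:
x^2 + 8*x - 12709
Discriminant = (8)^2 - 4*(-12709)
= 64 + 50836
= 50900

50900


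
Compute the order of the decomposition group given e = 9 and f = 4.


|D_P| = e * f
= 9 * 4
= 36

36


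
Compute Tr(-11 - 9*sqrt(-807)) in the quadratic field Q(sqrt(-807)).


Tr(a + b*sqrt(d)) = (a + b*sqrt(d)) + (a - b*sqrt(d)) = 2a
= 2 * (-11)
= -22

-22


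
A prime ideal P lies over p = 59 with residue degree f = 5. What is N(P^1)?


N(P^a) = p^(a*f)
= 59^(1*5)
= 59^5
= 714924299

714924299


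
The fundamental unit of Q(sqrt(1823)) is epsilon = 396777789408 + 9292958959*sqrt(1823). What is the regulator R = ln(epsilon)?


epsilon = 396777789408 + 9292958959*sqrt(1823)
= 7.9356e+11
R = ln(7.9356e+11)
= 27.3998

27.3998


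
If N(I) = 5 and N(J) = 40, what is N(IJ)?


N(IJ) = N(I) * N(J)
= 5 * 40
= 200

200


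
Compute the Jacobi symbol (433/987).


Compute (433/987) via quadratic reciprocity:
  reciprocity: (433/987) -> +(987/433)
  reduce: (121/433)
  reciprocity: (121/433) -> +(433/121)
  reduce: (70/121)
  pull out 2: (2/121) = +1  (since 121 mod 8 = 1)
  reciprocity: (35/121) -> +(121/35)
  reduce: (16/35)
  pull out 2: (2/35) = -1  (since 35 mod 8 = 3)
  pull out 2: (2/35) = -1  (since 35 mod 8 = 3)
  pull out 2: (2/35) = -1  (since 35 mod 8 = 3)
  pull out 2: (2/35) = -1  (since 35 mod 8 = 3)
  (1/35) = 1
Product of signs = 1

1


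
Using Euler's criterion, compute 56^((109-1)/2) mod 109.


p = 109 is prime and the exponent is (p-1)/2 = 54, so by Euler's criterion 56^54 = (56/109) = +1 or -1 mod 109.
Compute by square-and-multiply:
  54 = 32 + 16 + 4 + 2 (binary 110110)
  Repeated squaring mod 109: 56^1 = 56, 56^2 = 84, 56^4 = 80, 56^8 = 78, 56^16 = 89, 56^32 = 73
  56^54 = 56^32 * 56^16 * 56^4 * 56^2 = 73 * 89 * 80 * 84 mod 109
    73 * 89 = 6497 = 66 mod 109
    66 * 80 = 5280 = 48 mod 109
    48 * 84 = 4032 = 108 mod 109
  56^54 = 108 mod 109
Result 108 = p - 1 = -1 mod 109: 56 is a quadratic non-residue mod 109. As a residue in [0, p-1] the value is 108.
56^54 mod 109 = 108

108


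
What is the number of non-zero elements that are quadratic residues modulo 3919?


For prime p, the number of non-zero quadratic residues is (p-1)/2.
= (3919-1)/2
= 1959

1959


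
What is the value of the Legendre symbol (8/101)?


p = 101 is prime, so compute (8/101) with the reciprocity algorithm (Jacobi-symbol steps: pull out 2s via (2/n), flip via reciprocity, reduce):
  pull out 2: (2/101) = -1  (since 101 mod 8 = 5)
  pull out 2: (2/101) = -1  (since 101 mod 8 = 5)
  pull out 2: (2/101) = -1  (since 101 mod 8 = 5)
  (1/101) = 1
Product of signs = -1
(8/101) = -1

-1


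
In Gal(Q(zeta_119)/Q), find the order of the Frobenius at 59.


The Frobenius at p in Gal(Q(zeta_n)/Q) = (Z/nZ)* is the class of p, so its order is ord_119(59), the smallest k >= 1 with 59^k = 1 mod 119.
n = 119 = 7 * 17, phi(119) = 96; the order divides phi(n).
Divisors of 96: 1, 2, 3, 4, 6, 8, 12, 16, 24, 32, 48, 96
Repeated squaring mod 119: 59^1 = 59, 59^2 = 30, 59^4 = 67, 59^8 = 86, 59^16 = 18, 59^32 = 86, 59^64 = 18
Test divisors in increasing order:
  k=1: 59^1 = 59 mod 119
  k=2: 59^2 = 30 mod 119
  k=3: 59^3 = 30 * 59 = 104 mod 119
  k=4: 59^4 = 67 mod 119
  k=6: 59^6 = 67 * 30 = 106 mod 119
  k=8: 59^8 = 86 mod 119
  k=12: 59^12 = 86 * 67 = 50 mod 119
  k=16: 59^16 = 18 mod 119
  k=24: 59^24 = 18 * 86 = 1 mod 119  <- first divisor giving 1
Order = 24

24


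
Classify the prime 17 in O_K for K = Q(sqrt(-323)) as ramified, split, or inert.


K = Q(sqrt(-323)). Since d mod 4 = 1, disc(K) = -323.
Check p | disc: -323 mod 17 = 0.
p divides disc, so p ramifies: (p) = P^2 with e=2, f=1, g=1.
Therefore p is ramified.

ramified


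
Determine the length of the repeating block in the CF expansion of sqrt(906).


Run the CF algorithm for sqrt(906).
a_0 = floor(sqrt(906)) = 30; set m_0=0, q_0=1.
Recurrence: m' = q*a - m,  q' = (d - m'^2)/q,  a' = floor((a_0 + m')/q').
  step 1: m=30, q=6, a=10
  step 2: m=30, q=1, a=60
a_2 = 2*a_0 = 60, so the period closes here.
sqrt(906) = [30; 10, 60]
Period length = 2

2


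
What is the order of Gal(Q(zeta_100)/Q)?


|Gal(Q(zeta_100)/Q)| = phi(100)
= 40

40


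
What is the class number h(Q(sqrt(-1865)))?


K = Q(sqrt(-1865)). d mod 4 = 3, so D = disc(K) = 4d = -7460
h(K) equals the number of primitive reduced positive-definite forms (a, b, c) = a*x^2 + b*x*y + c*y^2 with b^2 - 4ac = D,
where reduced means |b| <= a <= c, with b >= 0 whenever |b| = a or a = c, and primitive means gcd(a, b, c) = 1.
Reduced forces 3a^2 <= |D| = 7460, so 1 <= a <= 49; b must have the parity of D, and c = (b^2 - D)/(4a) must be an integer >= a.
Enumerate a = 1..49, b in [-a, a]:
  a=1: (1, 0, 1865)  [1]
  a=2: (2, 2, 933)  [1]
  a=3: (3, -2, 622), (3, 2, 622)  [2]
  a=4: none
  a=5: (5, 0, 373)  [1]
  a=6: (6, -2, 311), (6, 2, 311)  [2]
  a=7: (7, -4, 267), (7, 4, 267)  [2]
  a=8: none
  a=9: (9, -8, 209), (9, 8, 209)  [2]
  a=10: (10, 10, 189)  [1]
  a=11: (11, -8, 171), (11, 8, 171)  [2]
  a=12..13: none
  a=14: (14, -10, 135), (14, 10, 135)  [2]
  a=15: (15, -10, 126), (15, 10, 126)  [2]
  a=16..17: none
  a=18: (18, -10, 105), (18, 10, 105)  [2]
  a=19: (19, -8, 99), (19, 8, 99)  [2]
  a=20: none
  a=21: (21, -10, 90), (21, -4, 89), (21, 4, 89), (21, 10, 90)  [4]
  a=22: (22, -14, 87), (22, 14, 87)  [2]
  a=23..26: none
  a=27: (27, -10, 70), (27, 10, 70)  [2]
  a=28: none
  a=29: (29, -14, 66), (29, 14, 66)  [2]
  a=30: (30, -10, 63), (30, 10, 63)  [2]
  a=31..32: none
  a=33: (33, -14, 58), (33, -8, 57), (33, 8, 57), (33, 14, 58)  [4]
  a=34: none
  a=35: (35, -10, 54), (35, 10, 54)  [2]
  a=36..37: none
  a=38: (38, -30, 55), (38, 30, 55)  [2]
  a=39..40: none
  a=41: (41, -24, 49), (41, 24, 49)  [2]
  a=42: (42, -38, 53), (42, -10, 45), (42, 10, 45), (42, 38, 53)  [4]
  a=43..49: none
Total reduced forms: 1 + 1 + 2 + 1 + 2 + 2 + 2 + 1 + 2 + 2 + 2 + 2 + 2 + 4 + 2 + 2 + 2 + 2 + 4 + 2 + 2 + 2 + 4 = 48
h = 48

48


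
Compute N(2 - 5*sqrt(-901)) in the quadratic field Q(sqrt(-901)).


N(a + b*sqrt(d)) = a^2 - d*b^2
= (2)^2 - (-901)*(-5)^2
= 4 + 22525
= 22529

22529


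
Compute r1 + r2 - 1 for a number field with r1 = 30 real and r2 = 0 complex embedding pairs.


By Dirichlet's unit theorem:
rank = r1 + r2 - 1
= 30 + 0 - 1
= 29

29


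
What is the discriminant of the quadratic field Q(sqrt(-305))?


For K = Q(sqrt(d)) with d squarefree: disc(K) = d if d = 1 mod 4, and disc(K) = 4d if d = 2 or 3 mod 4.
Here d = -305, and d mod 4 = 3.
d = 3 mod 4, not 1 (O_K = Z[sqrt(d)]), so disc(K) = 4d = 4 * (-305) = -1220

-1220


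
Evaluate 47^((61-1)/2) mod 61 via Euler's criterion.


p = 61 is prime and the exponent is (p-1)/2 = 30, so by Euler's criterion 47^30 = (47/61) = +1 or -1 mod 61.
Compute by square-and-multiply:
  30 = 16 + 8 + 4 + 2 (binary 11110)
  Repeated squaring mod 61: 47^1 = 47, 47^2 = 13, 47^4 = 47, 47^8 = 13, 47^16 = 47
  47^30 = 47^16 * 47^8 * 47^4 * 47^2 = 47 * 13 * 47 * 13 mod 61
    47 * 13 = 611 = 1 mod 61
    1 * 47 = 47 = 47 mod 61
    47 * 13 = 611 = 1 mod 61
  47^30 = 1 mod 61
Result 1: 47 is a quadratic residue mod 61.
47^30 mod 61 = 1

1


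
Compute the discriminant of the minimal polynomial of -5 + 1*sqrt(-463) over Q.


The element -5 + 1*sqrt(-463) has minimal polynomial:
x^2 + 10*x + 488
Discriminant = (10)^2 - 4*(488)
= 100 - 1952
= -1852

-1852


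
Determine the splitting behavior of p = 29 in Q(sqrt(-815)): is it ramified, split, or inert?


K = Q(sqrt(-815)). Since d mod 4 = 1, disc(K) = -815.
Check p | disc: -815 mod 29 = 26.
p does not divide disc. Compute Legendre symbol (d/p):
26^((29-1)/2) mod 29 = -1
(d/p) = -1, so p is inert: (p) stays prime with e=1, f=2, g=1.
Therefore p is inert.

inert


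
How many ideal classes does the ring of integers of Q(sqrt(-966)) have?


K = Q(sqrt(-966)). d mod 4 = 2, so D = disc(K) = 4d = -3864
h(K) equals the number of primitive reduced positive-definite forms (a, b, c) = a*x^2 + b*x*y + c*y^2 with b^2 - 4ac = D,
where reduced means |b| <= a <= c, with b >= 0 whenever |b| = a or a = c, and primitive means gcd(a, b, c) = 1.
Reduced forces 3a^2 <= |D| = 3864, so 1 <= a <= 35; b must have the parity of D, and c = (b^2 - D)/(4a) must be an integer >= a.
Enumerate a = 1..35, b in [-a, a]:
  a=1: (1, 0, 966)  [1]
  a=2: (2, 0, 483)  [1]
  a=3: (3, 0, 322)  [1]
  a=4: none
  a=5: (5, -4, 194), (5, 4, 194)  [2]
  a=6: (6, 0, 161)  [1]
  a=7: (7, 0, 138)  [1]
  a=8..9: none
  a=10: (10, -4, 97), (10, 4, 97)  [2]
  a=11..12: none
  a=13: (13, -6, 75), (13, 6, 75)  [2]
  a=14: (14, 0, 69)  [1]
  a=15: (15, -6, 65), (15, 6, 65)  [2]
  a=16..20: none
  a=21: (21, 0, 46)  [1]
  a=22: none
  a=23: (23, 0, 42)  [1]
  a=24: none
  a=25: (25, -6, 39), (25, 6, 39)  [2]
  a=26: (26, -20, 41), (26, 20, 41)  [2]
  a=27..28: none
  a=29: (29, -14, 35), (29, 14, 35)  [2]
  a=30: (30, -24, 37), (30, 24, 37)  [2]
  a=31..35: none
Total reduced forms: 1 + 1 + 1 + 2 + 1 + 1 + 2 + 2 + 1 + 2 + 1 + 1 + 2 + 2 + 2 + 2 = 24
h = 24

24


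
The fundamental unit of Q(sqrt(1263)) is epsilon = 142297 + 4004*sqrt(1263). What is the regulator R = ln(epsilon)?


epsilon = 142297 + 4004*sqrt(1263)
= 284594.0000
R = ln(284594.0000)
= 12.5588

12.5588


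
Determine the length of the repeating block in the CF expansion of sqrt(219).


Run the CF algorithm for sqrt(219).
a_0 = floor(sqrt(219)) = 14; set m_0=0, q_0=1.
Recurrence: m' = q*a - m,  q' = (d - m'^2)/q,  a' = floor((a_0 + m')/q').
  step 1: m=14, q=23, a=1
  step 2: m=9, q=6, a=3
  step 3: m=9, q=23, a=1
  step 4: m=14, q=1, a=28
a_4 = 2*a_0 = 28, so the period closes here.
sqrt(219) = [14; 1, 3, 1, 28]
Period length = 4

4


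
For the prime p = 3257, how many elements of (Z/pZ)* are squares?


For prime p, the number of non-zero quadratic residues is (p-1)/2.
= (3257-1)/2
= 1628

1628


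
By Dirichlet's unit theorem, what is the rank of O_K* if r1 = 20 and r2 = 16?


By Dirichlet's unit theorem:
rank = r1 + r2 - 1
= 20 + 16 - 1
= 35

35


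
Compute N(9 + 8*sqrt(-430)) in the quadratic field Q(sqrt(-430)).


N(a + b*sqrt(d)) = a^2 - d*b^2
= (9)^2 - (-430)*(8)^2
= 81 + 27520
= 27601

27601


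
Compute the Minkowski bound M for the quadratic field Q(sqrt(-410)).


d = -410, d mod 4 = 2, so disc(K) = 4d = -1640; |disc(K)| = 1640
Imaginary quadratic field, so n = 2, s = r2 = 1, r1 = 0
M = (n!/n^n) * (4/pi)^s * sqrt(|disc(K)|) = (2!/2^2) * (4/pi)^1 * sqrt(1640)
= 0.5 * 1.273240 * 40.496913
= 25.7811

25.7811


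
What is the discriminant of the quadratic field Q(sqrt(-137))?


For K = Q(sqrt(d)) with d squarefree: disc(K) = d if d = 1 mod 4, and disc(K) = 4d if d = 2 or 3 mod 4.
Here d = -137, and d mod 4 = 3.
d = 3 mod 4, not 1 (O_K = Z[sqrt(d)]), so disc(K) = 4d = 4 * (-137) = -548

-548


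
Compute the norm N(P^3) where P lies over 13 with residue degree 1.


N(P^a) = p^(a*f)
= 13^(3*1)
= 13^3
= 2197

2197


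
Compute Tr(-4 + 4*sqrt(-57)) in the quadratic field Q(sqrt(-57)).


Tr(a + b*sqrt(d)) = (a + b*sqrt(d)) + (a - b*sqrt(d)) = 2a
= 2 * (-4)
= -8

-8


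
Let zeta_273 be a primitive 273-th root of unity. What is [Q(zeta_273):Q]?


The degree equals Euler's totient phi(273).
273 = 3 * 7 * 13
phi(273) = 144

144


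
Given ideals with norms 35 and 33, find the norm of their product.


N(IJ) = N(I) * N(J)
= 35 * 33
= 1155

1155


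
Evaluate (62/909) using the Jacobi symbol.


Compute (62/909) via quadratic reciprocity:
  pull out 2: (2/909) = -1  (since 909 mod 8 = 5)
  reciprocity: (31/909) -> +(909/31)
  reduce: (10/31)
  pull out 2: (2/31) = +1  (since 31 mod 8 = 7)
  reciprocity: (5/31) -> +(31/5)
  reduce: (1/5)
  (1/5) = 1
Product of signs = -1

-1


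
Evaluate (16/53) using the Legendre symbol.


p = 53 is prime, so compute (16/53) with the reciprocity algorithm (Jacobi-symbol steps: pull out 2s via (2/n), flip via reciprocity, reduce):
  pull out 2: (2/53) = -1  (since 53 mod 8 = 5)
  pull out 2: (2/53) = -1  (since 53 mod 8 = 5)
  pull out 2: (2/53) = -1  (since 53 mod 8 = 5)
  pull out 2: (2/53) = -1  (since 53 mod 8 = 5)
  (1/53) = 1
Product of signs = 1
(16/53) = 1

1


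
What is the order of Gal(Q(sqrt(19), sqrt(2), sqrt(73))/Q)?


The 3 square roots of distinct primes are multiplicatively independent over Q,
so [K:Q] = 2^3 and Gal(K/Q) is isomorphic to (Z/2Z)^3.
|Gal| = 2^3 = 8

8


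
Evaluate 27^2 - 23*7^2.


x^2 - d*y^2
= 27^2 - 23*7^2
= 729 - 1127
= -398

-398


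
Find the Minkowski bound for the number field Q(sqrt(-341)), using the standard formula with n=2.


d = -341, d mod 4 = 3, so disc(K) = 4d = -1364; |disc(K)| = 1364
Imaginary quadratic field, so n = 2, s = r2 = 1, r1 = 0
M = (n!/n^n) * (4/pi)^s * sqrt(|disc(K)|) = (2!/2^2) * (4/pi)^1 * sqrt(1364)
= 0.5 * 1.273240 * 36.932371
= 23.5119

23.5119


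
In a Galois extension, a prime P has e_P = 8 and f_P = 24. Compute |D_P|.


|D_P| = e * f
= 8 * 24
= 192

192


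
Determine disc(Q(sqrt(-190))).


For K = Q(sqrt(d)) with d squarefree: disc(K) = d if d = 1 mod 4, and disc(K) = 4d if d = 2 or 3 mod 4.
Here d = -190, and d mod 4 = 2.
d = 2 mod 4, not 1 (O_K = Z[sqrt(d)]), so disc(K) = 4d = 4 * (-190) = -760

-760


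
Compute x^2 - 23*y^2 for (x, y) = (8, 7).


x^2 - d*y^2
= 8^2 - 23*7^2
= 64 - 1127
= -1063

-1063


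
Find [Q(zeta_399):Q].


The degree equals Euler's totient phi(399).
399 = 3 * 7 * 19
phi(399) = 216

216


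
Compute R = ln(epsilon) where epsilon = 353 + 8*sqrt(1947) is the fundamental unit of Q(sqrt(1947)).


epsilon = 353 + 8*sqrt(1947)
= 705.9986
R = ln(705.9986)
= 6.5596

6.5596


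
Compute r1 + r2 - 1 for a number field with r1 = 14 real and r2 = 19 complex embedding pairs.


By Dirichlet's unit theorem:
rank = r1 + r2 - 1
= 14 + 19 - 1
= 32

32


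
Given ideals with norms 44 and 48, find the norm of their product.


N(IJ) = N(I) * N(J)
= 44 * 48
= 2112

2112


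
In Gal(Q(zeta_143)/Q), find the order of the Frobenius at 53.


The Frobenius at p in Gal(Q(zeta_n)/Q) = (Z/nZ)* is the class of p, so its order is ord_143(53), the smallest k >= 1 with 53^k = 1 mod 143.
n = 143 = 11 * 13, phi(143) = 120; the order divides phi(n).
Divisors of 120: 1, 2, 3, 4, 5, 6, 8, 10, 12, 15, 20, 24, 30, 40, 60, 120
Repeated squaring mod 143: 53^1 = 53, 53^2 = 92, 53^4 = 27, 53^8 = 14, 53^16 = 53, 53^32 = 92, 53^64 = 27
Test divisors in increasing order:
  k=1: 53^1 = 53 mod 143
  k=2: 53^2 = 92 mod 143
  k=3: 53^3 = 92 * 53 = 14 mod 143
  k=4: 53^4 = 27 mod 143
  k=5: 53^5 = 27 * 53 = 1 mod 143  <- first divisor giving 1
Order = 5

5


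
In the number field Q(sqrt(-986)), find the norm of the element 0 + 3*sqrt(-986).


N(a + b*sqrt(d)) = a^2 - d*b^2
= (0)^2 - (-986)*(3)^2
= 0 + 8874
= 8874

8874


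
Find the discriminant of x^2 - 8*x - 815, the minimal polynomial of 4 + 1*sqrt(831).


The element 4 + 1*sqrt(831) has minimal polynomial:
x^2 - 8*x - 815
Discriminant = (-8)^2 - 4*(-815)
= 64 + 3260
= 3324

3324


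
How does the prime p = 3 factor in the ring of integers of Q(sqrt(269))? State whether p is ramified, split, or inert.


K = Q(sqrt(269)). Since d mod 4 = 1, disc(K) = 269.
Check p | disc: 269 mod 3 = 2.
p does not divide disc. Compute Legendre symbol (d/p):
2^((3-1)/2) mod 3 = -1
(d/p) = -1, so p is inert: (p) stays prime with e=1, f=2, g=1.
Therefore p is inert.

inert


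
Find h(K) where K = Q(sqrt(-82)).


K = Q(sqrt(-82)). d mod 4 = 2, so D = disc(K) = 4d = -328
h(K) equals the number of primitive reduced positive-definite forms (a, b, c) = a*x^2 + b*x*y + c*y^2 with b^2 - 4ac = D,
where reduced means |b| <= a <= c, with b >= 0 whenever |b| = a or a = c, and primitive means gcd(a, b, c) = 1.
Reduced forces 3a^2 <= |D| = 328, so 1 <= a <= 10; b must have the parity of D, and c = (b^2 - D)/(4a) must be an integer >= a.
Enumerate a = 1..10, b in [-a, a]:
  a=1: (1, 0, 82)  [1]
  a=2: (2, 0, 41)  [1]
  a=3..6: none
  a=7: (7, -6, 13), (7, 6, 13)  [2]
  a=8..10: none
Total reduced forms: 1 + 1 + 2 = 4
h = 4

4


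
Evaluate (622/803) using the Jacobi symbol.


Compute (622/803) via quadratic reciprocity:
  pull out 2: (2/803) = -1  (since 803 mod 8 = 3)
  reciprocity: (311/803) -> -(803/311)
  reduce: (181/311)
  reciprocity: (181/311) -> +(311/181)
  reduce: (130/181)
  pull out 2: (2/181) = -1  (since 181 mod 8 = 5)
  reciprocity: (65/181) -> +(181/65)
  reduce: (51/65)
  reciprocity: (51/65) -> +(65/51)
  reduce: (14/51)
  pull out 2: (2/51) = -1  (since 51 mod 8 = 3)
  reciprocity: (7/51) -> -(51/7)
  reduce: (2/7)
  pull out 2: (2/7) = +1  (since 7 mod 8 = 7)
  (1/7) = 1
Product of signs = -1

-1


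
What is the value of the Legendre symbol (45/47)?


p = 47 is prime, so compute (45/47) with the reciprocity algorithm (Jacobi-symbol steps: pull out 2s via (2/n), flip via reciprocity, reduce):
  reciprocity: (45/47) -> +(47/45)
  reduce: (2/45)
  pull out 2: (2/45) = -1  (since 45 mod 8 = 5)
  (1/45) = 1
Product of signs = -1
(45/47) = -1

-1


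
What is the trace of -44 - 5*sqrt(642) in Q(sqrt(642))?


Tr(a + b*sqrt(d)) = (a + b*sqrt(d)) + (a - b*sqrt(d)) = 2a
= 2 * (-44)
= -88

-88


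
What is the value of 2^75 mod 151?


p = 151 is prime and the exponent is (p-1)/2 = 75, so by Euler's criterion 2^75 = (2/151) = +1 or -1 mod 151.
Compute by square-and-multiply:
  75 = 64 + 8 + 2 + 1 (binary 1001011)
  Repeated squaring mod 151: 2^1 = 2, 2^2 = 4, 2^4 = 16, 2^8 = 105, 2^16 = 2, 2^32 = 4, 2^64 = 16
  2^75 = 2^64 * 2^8 * 2^2 * 2^1 = 16 * 105 * 4 * 2 mod 151
    16 * 105 = 1680 = 19 mod 151
    19 * 4 = 76 = 76 mod 151
    76 * 2 = 152 = 1 mod 151
  2^75 = 1 mod 151
Result 1: 2 is a quadratic residue mod 151.
2^75 mod 151 = 1

1


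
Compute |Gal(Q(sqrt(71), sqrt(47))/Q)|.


The 2 square roots of distinct primes are multiplicatively independent over Q,
so [K:Q] = 2^2 and Gal(K/Q) is isomorphic to (Z/2Z)^2.
|Gal| = 2^2 = 4

4


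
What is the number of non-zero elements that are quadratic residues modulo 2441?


For prime p, the number of non-zero quadratic residues is (p-1)/2.
= (2441-1)/2
= 1220

1220


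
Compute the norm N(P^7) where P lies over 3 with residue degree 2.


N(P^a) = p^(a*f)
= 3^(7*2)
= 3^14
= 4782969

4782969


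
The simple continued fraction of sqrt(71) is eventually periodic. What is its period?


Run the CF algorithm for sqrt(71).
a_0 = floor(sqrt(71)) = 8; set m_0=0, q_0=1.
Recurrence: m' = q*a - m,  q' = (d - m'^2)/q,  a' = floor((a_0 + m')/q').
  step 1: m=8, q=7, a=2
  step 2: m=6, q=5, a=2
  step 3: m=4, q=11, a=1
  step 4: m=7, q=2, a=7
  step 5: m=7, q=11, a=1
  step 6: m=4, q=5, a=2
  step 7: m=6, q=7, a=2
  step 8: m=8, q=1, a=16
a_8 = 2*a_0 = 16, so the period closes here.
sqrt(71) = [8; 2, 2, 1, 7, 1, 2, 2, 16]
Period length = 8

8


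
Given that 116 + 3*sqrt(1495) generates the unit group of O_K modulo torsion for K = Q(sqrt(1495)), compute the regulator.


epsilon = 116 + 3*sqrt(1495)
= 231.9957
R = ln(231.9957)
= 5.4467

5.4467


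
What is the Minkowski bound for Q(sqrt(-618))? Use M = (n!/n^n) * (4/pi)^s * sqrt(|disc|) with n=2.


d = -618, d mod 4 = 2, so disc(K) = 4d = -2472; |disc(K)| = 2472
Imaginary quadratic field, so n = 2, s = r2 = 1, r1 = 0
M = (n!/n^n) * (4/pi)^s * sqrt(|disc(K)|) = (2!/2^2) * (4/pi)^1 * sqrt(2472)
= 0.5 * 1.273240 * 49.719212
= 31.6522

31.6522


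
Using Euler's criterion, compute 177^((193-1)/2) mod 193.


p = 193 is prime and the exponent is (p-1)/2 = 96, so by Euler's criterion 177^96 = (177/193) = +1 or -1 mod 193.
Compute by square-and-multiply:
  96 = 64 + 32 (binary 1100000)
  Repeated squaring mod 193: 177^1 = 177, 177^2 = 63, 177^4 = 109, 177^8 = 108, 177^16 = 84, 177^32 = 108, 177^64 = 84
  177^96 = 177^64 * 177^32 = 84 * 108 mod 193
    84 * 108 = 9072 = 1 mod 193
  177^96 = 1 mod 193
Result 1: 177 is a quadratic residue mod 193.
177^96 mod 193 = 1

1


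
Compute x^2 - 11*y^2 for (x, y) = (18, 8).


x^2 - d*y^2
= 18^2 - 11*8^2
= 324 - 704
= -380

-380


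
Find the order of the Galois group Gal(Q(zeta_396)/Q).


|Gal(Q(zeta_396)/Q)| = phi(396)
= 120

120


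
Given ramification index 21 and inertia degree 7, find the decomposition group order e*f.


|D_P| = e * f
= 21 * 7
= 147

147


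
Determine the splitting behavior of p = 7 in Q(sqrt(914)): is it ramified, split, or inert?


K = Q(sqrt(914)). Since d mod 4 = 2, disc(K) = 3656.
Check p | disc: 3656 mod 7 = 2.
p does not divide disc. Compute Legendre symbol (d/p):
4^((7-1)/2) mod 7 = 1
(d/p) = 1, so p splits: (p) = P*P' with e=1, f=1, g=2.
Therefore p is split.

split


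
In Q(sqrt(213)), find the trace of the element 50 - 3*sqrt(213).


Tr(a + b*sqrt(d)) = (a + b*sqrt(d)) + (a - b*sqrt(d)) = 2a
= 2 * (50)
= 100

100


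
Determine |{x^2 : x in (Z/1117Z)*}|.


For prime p, the number of non-zero quadratic residues is (p-1)/2.
= (1117-1)/2
= 558

558


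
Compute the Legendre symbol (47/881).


p = 881 is prime, so compute (47/881) with the reciprocity algorithm (Jacobi-symbol steps: pull out 2s via (2/n), flip via reciprocity, reduce):
  reciprocity: (47/881) -> +(881/47)
  reduce: (35/47)
  reciprocity: (35/47) -> -(47/35)
  reduce: (12/35)
  pull out 2: (2/35) = -1  (since 35 mod 8 = 3)
  pull out 2: (2/35) = -1  (since 35 mod 8 = 3)
  reciprocity: (3/35) -> -(35/3)
  reduce: (2/3)
  pull out 2: (2/3) = -1  (since 3 mod 8 = 3)
  (1/3) = 1
Product of signs = -1
(47/881) = -1

-1


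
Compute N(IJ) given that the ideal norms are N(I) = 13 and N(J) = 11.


N(IJ) = N(I) * N(J)
= 13 * 11
= 143

143


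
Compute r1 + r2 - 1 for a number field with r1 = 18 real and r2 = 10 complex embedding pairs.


By Dirichlet's unit theorem:
rank = r1 + r2 - 1
= 18 + 10 - 1
= 27

27


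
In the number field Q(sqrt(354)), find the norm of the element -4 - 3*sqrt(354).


N(a + b*sqrt(d)) = a^2 - d*b^2
= (-4)^2 - (354)*(-3)^2
= 16 - 3186
= -3170

-3170


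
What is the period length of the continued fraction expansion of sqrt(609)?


Run the CF algorithm for sqrt(609).
a_0 = floor(sqrt(609)) = 24; set m_0=0, q_0=1.
Recurrence: m' = q*a - m,  q' = (d - m'^2)/q,  a' = floor((a_0 + m')/q').
  step 1: m=24, q=33, a=1
  step 2: m=9, q=16, a=2
  step 3: m=23, q=5, a=9
  step 4: m=22, q=25, a=1
  step 5: m=3, q=24, a=1
  step 6: m=21, q=7, a=6
  step 7: m=21, q=24, a=1
  step 8: m=3, q=25, a=1
  step 9: m=22, q=5, a=9
  step 10: m=23, q=16, a=2
  step 11: m=9, q=33, a=1
  step 12: m=24, q=1, a=48
a_12 = 2*a_0 = 48, so the period closes here.
sqrt(609) = [24; 1, 2, 9, 1, 1, 6, 1, 1, 9, 2, 1, 48]
Period length = 12

12


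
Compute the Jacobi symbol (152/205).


Compute (152/205) via quadratic reciprocity:
  pull out 2: (2/205) = -1  (since 205 mod 8 = 5)
  pull out 2: (2/205) = -1  (since 205 mod 8 = 5)
  pull out 2: (2/205) = -1  (since 205 mod 8 = 5)
  reciprocity: (19/205) -> +(205/19)
  reduce: (15/19)
  reciprocity: (15/19) -> -(19/15)
  reduce: (4/15)
  pull out 2: (2/15) = +1  (since 15 mod 8 = 7)
  pull out 2: (2/15) = +1  (since 15 mod 8 = 7)
  (1/15) = 1
Product of signs = 1

1


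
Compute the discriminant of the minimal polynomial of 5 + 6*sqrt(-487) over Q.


The element 5 + 6*sqrt(-487) has minimal polynomial:
x^2 - 10*x + 17557
Discriminant = (-10)^2 - 4*(17557)
= 100 - 70228
= -70128

-70128


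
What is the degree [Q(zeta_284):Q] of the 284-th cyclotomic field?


The degree equals Euler's totient phi(284).
284 = 2^2 * 71
phi(284) = 140

140


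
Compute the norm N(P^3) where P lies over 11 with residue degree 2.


N(P^a) = p^(a*f)
= 11^(3*2)
= 11^6
= 1771561

1771561


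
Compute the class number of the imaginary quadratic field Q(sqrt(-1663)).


K = Q(sqrt(-1663)). d mod 4 = 1, so D = disc(K) = d = -1663
h(K) equals the number of primitive reduced positive-definite forms (a, b, c) = a*x^2 + b*x*y + c*y^2 with b^2 - 4ac = D,
where reduced means |b| <= a <= c, with b >= 0 whenever |b| = a or a = c, and primitive means gcd(a, b, c) = 1.
Reduced forces 3a^2 <= |D| = 1663, so 1 <= a <= 23; b must have the parity of D, and c = (b^2 - D)/(4a) must be an integer >= a.
Enumerate a = 1..23, b in [-a, a]:
  a=1: (1, 1, 416)  [1]
  a=2: (2, -1, 208), (2, 1, 208)  [2]
  a=3: none
  a=4: (4, -1, 104), (4, 1, 104)  [2]
  a=5..7: none
  a=8: (8, -1, 52), (8, 1, 52)  [2]
  a=9..10: none
  a=11: (11, -3, 38), (11, 3, 38)  [2]
  a=12: none
  a=13: (13, -1, 32), (13, 1, 32)  [2]
  a=14..15: none
  a=16: (16, -1, 26), (16, 1, 26)  [2]
  a=17..18: none
  a=19: (19, -3, 22), (19, 3, 22)  [2]
  a=20..21: none
  a=22: (22, -19, 23), (22, 19, 23)  [2]
  a=23: none
Total reduced forms: 1 + 2 + 2 + 2 + 2 + 2 + 2 + 2 + 2 = 17
h = 17

17


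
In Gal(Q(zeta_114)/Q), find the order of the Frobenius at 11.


The Frobenius at p in Gal(Q(zeta_n)/Q) = (Z/nZ)* is the class of p, so its order is ord_114(11), the smallest k >= 1 with 11^k = 1 mod 114.
n = 114 = 2 * 3 * 19, phi(114) = 36; the order divides phi(n).
Divisors of 36: 1, 2, 3, 4, 6, 9, 12, 18, 36
Repeated squaring mod 114: 11^1 = 11, 11^2 = 7, 11^4 = 49, 11^8 = 7, 11^16 = 49, 11^32 = 7
Test divisors in increasing order:
  k=1: 11^1 = 11 mod 114
  k=2: 11^2 = 7 mod 114
  k=3: 11^3 = 7 * 11 = 77 mod 114
  k=4: 11^4 = 49 mod 114
  k=6: 11^6 = 49 * 7 = 1 mod 114  <- first divisor giving 1
Order = 6

6


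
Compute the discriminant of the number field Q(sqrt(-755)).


For K = Q(sqrt(d)) with d squarefree: disc(K) = d if d = 1 mod 4, and disc(K) = 4d if d = 2 or 3 mod 4.
Here d = -755, and d mod 4 = 1.
d = 1 mod 4 (O_K = Z[(1+sqrt(d))/2]), so disc(K) = d = -755

-755


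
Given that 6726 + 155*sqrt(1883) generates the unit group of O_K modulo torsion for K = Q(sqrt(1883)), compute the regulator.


epsilon = 6726 + 155*sqrt(1883)
= 13451.9999
R = ln(13451.9999)
= 9.5069

9.5069


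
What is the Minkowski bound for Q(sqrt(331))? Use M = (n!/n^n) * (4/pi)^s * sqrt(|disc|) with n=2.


d = 331, d mod 4 = 3, so disc(K) = 4d = 1324; |disc(K)| = 1324
Real quadratic field, so n = 2, s = r2 = 0, r1 = 2
M = (n!/n^n) * (4/pi)^s * sqrt(|disc(K)|) = (2!/2^2) * (4/pi)^0 * sqrt(1324)
= 0.5 * 1.000000 * 36.386811
= 18.1934

18.1934


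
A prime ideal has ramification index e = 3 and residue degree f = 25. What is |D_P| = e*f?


|D_P| = e * f
= 3 * 25
= 75

75


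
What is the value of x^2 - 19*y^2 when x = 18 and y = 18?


x^2 - d*y^2
= 18^2 - 19*18^2
= 324 - 6156
= -5832

-5832


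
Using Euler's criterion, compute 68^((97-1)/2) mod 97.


p = 97 is prime and the exponent is (p-1)/2 = 48, so by Euler's criterion 68^48 = (68/97) = +1 or -1 mod 97.
Compute by square-and-multiply:
  48 = 32 + 16 (binary 110000)
  Repeated squaring mod 97: 68^1 = 68, 68^2 = 65, 68^4 = 54, 68^8 = 6, 68^16 = 36, 68^32 = 35
  68^48 = 68^32 * 68^16 = 35 * 36 mod 97
    35 * 36 = 1260 = 96 mod 97
  68^48 = 96 mod 97
Result 96 = p - 1 = -1 mod 97: 68 is a quadratic non-residue mod 97. As a residue in [0, p-1] the value is 96.
68^48 mod 97 = 96

96


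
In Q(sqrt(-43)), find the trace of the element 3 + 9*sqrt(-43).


Tr(a + b*sqrt(d)) = (a + b*sqrt(d)) + (a - b*sqrt(d)) = 2a
= 2 * (3)
= 6

6


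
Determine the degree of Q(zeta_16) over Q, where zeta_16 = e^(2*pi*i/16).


The degree equals Euler's totient phi(16).
16 = 2^4
phi(16) = 8

8


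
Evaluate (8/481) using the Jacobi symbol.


Compute (8/481) via quadratic reciprocity:
  pull out 2: (2/481) = +1  (since 481 mod 8 = 1)
  pull out 2: (2/481) = +1  (since 481 mod 8 = 1)
  pull out 2: (2/481) = +1  (since 481 mod 8 = 1)
  (1/481) = 1
Product of signs = 1

1


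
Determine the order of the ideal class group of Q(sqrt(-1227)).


K = Q(sqrt(-1227)). d mod 4 = 1, so D = disc(K) = d = -1227
h(K) equals the number of primitive reduced positive-definite forms (a, b, c) = a*x^2 + b*x*y + c*y^2 with b^2 - 4ac = D,
where reduced means |b| <= a <= c, with b >= 0 whenever |b| = a or a = c, and primitive means gcd(a, b, c) = 1.
Reduced forces 3a^2 <= |D| = 1227, so 1 <= a <= 20; b must have the parity of D, and c = (b^2 - D)/(4a) must be an integer >= a.
Enumerate a = 1..20, b in [-a, a]:
  a=1: (1, 1, 307)  [1]
  a=2: none
  a=3: (3, 3, 103)  [1]
  a=4..10: none
  a=11: (11, -7, 29), (11, 7, 29)  [2]
  a=12..20: none
Total reduced forms: 1 + 1 + 2 = 4
h = 4

4


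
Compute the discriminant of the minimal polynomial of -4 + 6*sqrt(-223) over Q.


The element -4 + 6*sqrt(-223) has minimal polynomial:
x^2 + 8*x + 8044
Discriminant = (8)^2 - 4*(8044)
= 64 - 32176
= -32112

-32112


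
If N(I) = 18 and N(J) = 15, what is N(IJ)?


N(IJ) = N(I) * N(J)
= 18 * 15
= 270

270


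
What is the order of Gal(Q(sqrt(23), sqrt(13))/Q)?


The 2 square roots of distinct primes are multiplicatively independent over Q,
so [K:Q] = 2^2 and Gal(K/Q) is isomorphic to (Z/2Z)^2.
|Gal| = 2^2 = 4

4


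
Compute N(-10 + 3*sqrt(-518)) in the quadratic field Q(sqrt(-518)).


N(a + b*sqrt(d)) = a^2 - d*b^2
= (-10)^2 - (-518)*(3)^2
= 100 + 4662
= 4762

4762


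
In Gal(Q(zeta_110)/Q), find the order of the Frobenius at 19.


The Frobenius at p in Gal(Q(zeta_n)/Q) = (Z/nZ)* is the class of p, so its order is ord_110(19), the smallest k >= 1 with 19^k = 1 mod 110.
n = 110 = 2 * 5 * 11, phi(110) = 40; the order divides phi(n).
Divisors of 40: 1, 2, 4, 5, 8, 10, 20, 40
Repeated squaring mod 110: 19^1 = 19, 19^2 = 31, 19^4 = 81, 19^8 = 71, 19^16 = 91, 19^32 = 31
Test divisors in increasing order:
  k=1: 19^1 = 19 mod 110
  k=2: 19^2 = 31 mod 110
  k=4: 19^4 = 81 mod 110
  k=5: 19^5 = 81 * 19 = 109 mod 110
  k=8: 19^8 = 71 mod 110
  k=10: 19^10 = 71 * 31 = 1 mod 110  <- first divisor giving 1
Order = 10

10


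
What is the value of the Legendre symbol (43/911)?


p = 911 is prime, so compute (43/911) with the reciprocity algorithm (Jacobi-symbol steps: pull out 2s via (2/n), flip via reciprocity, reduce):
  reciprocity: (43/911) -> -(911/43)
  reduce: (8/43)
  pull out 2: (2/43) = -1  (since 43 mod 8 = 3)
  pull out 2: (2/43) = -1  (since 43 mod 8 = 3)
  pull out 2: (2/43) = -1  (since 43 mod 8 = 3)
  (1/43) = 1
Product of signs = 1
(43/911) = 1

1


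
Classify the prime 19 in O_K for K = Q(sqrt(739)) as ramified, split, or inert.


K = Q(sqrt(739)). Since d mod 4 = 3, disc(K) = 2956.
Check p | disc: 2956 mod 19 = 11.
p does not divide disc. Compute Legendre symbol (d/p):
17^((19-1)/2) mod 19 = 1
(d/p) = 1, so p splits: (p) = P*P' with e=1, f=1, g=2.
Therefore p is split.

split


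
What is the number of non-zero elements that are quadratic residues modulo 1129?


For prime p, the number of non-zero quadratic residues is (p-1)/2.
= (1129-1)/2
= 564

564


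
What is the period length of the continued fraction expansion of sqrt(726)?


Run the CF algorithm for sqrt(726).
a_0 = floor(sqrt(726)) = 26; set m_0=0, q_0=1.
Recurrence: m' = q*a - m,  q' = (d - m'^2)/q,  a' = floor((a_0 + m')/q').
  step 1: m=26, q=50, a=1
  step 2: m=24, q=3, a=16
  step 3: m=24, q=50, a=1
  step 4: m=26, q=1, a=52
a_4 = 2*a_0 = 52, so the period closes here.
sqrt(726) = [26; 1, 16, 1, 52]
Period length = 4

4


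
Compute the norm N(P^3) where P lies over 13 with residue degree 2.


N(P^a) = p^(a*f)
= 13^(3*2)
= 13^6
= 4826809

4826809
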